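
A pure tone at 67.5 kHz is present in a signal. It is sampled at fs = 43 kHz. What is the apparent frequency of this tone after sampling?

67.5 kHz mod fs = 24.5 kHz.
24.5 kHz > fs/2 = 21.5 kHz, folds to fs − 24.5 kHz = 18.5 kHz.

18.5 kHz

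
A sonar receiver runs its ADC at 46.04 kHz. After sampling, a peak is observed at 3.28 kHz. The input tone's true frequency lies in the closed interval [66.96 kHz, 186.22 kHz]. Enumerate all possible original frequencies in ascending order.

88.8 kHz, 95.36 kHz, 134.84 kHz, 141.4 kHz, 180.88 kHz

Frequencies that alias to 3.28 kHz are k·fs ± 3.28 kHz for integer k ≥ 0.
k=0: 3.28 kHz.
k=1: 42.76 kHz, 49.32 kHz.
k=2: 88.8 kHz, 95.36 kHz.
k=3: 134.84 kHz, 141.4 kHz.
k=4: 180.88 kHz, 187.44 kHz.
k=5: 226.92 kHz, 233.48 kHz.
Within [66.96 kHz, 186.22 kHz]: 88.8 kHz, 95.36 kHz, 134.84 kHz, 141.4 kHz, 180.88 kHz.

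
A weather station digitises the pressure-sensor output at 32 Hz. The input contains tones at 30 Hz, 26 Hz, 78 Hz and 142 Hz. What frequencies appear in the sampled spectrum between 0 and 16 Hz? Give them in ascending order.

2 Hz, 6 Hz, 14 Hz

fs/2 = 16 Hz.
30 Hz > fs/2 = 16 Hz, folds to fs − 30 Hz = 2 Hz.
26 Hz > fs/2 = 16 Hz, folds to fs − 26 Hz = 6 Hz.
78 Hz mod fs = 14 Hz.
14 Hz ≤ fs/2 = 16 Hz, appears at 14 Hz.
142 Hz mod fs = 14 Hz.
14 Hz ≤ fs/2 = 16 Hz, appears at 14 Hz.
Distinct values: {2 Hz, 6 Hz, 14 Hz}.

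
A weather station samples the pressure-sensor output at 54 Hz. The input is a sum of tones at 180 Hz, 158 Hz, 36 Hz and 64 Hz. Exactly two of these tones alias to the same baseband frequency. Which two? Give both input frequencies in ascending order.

36 Hz, 180 Hz

fs/2 = 27 Hz.
180 Hz mod fs = 18 Hz.
18 Hz ≤ fs/2 = 27 Hz, appears at 18 Hz.
158 Hz mod fs = 50 Hz.
50 Hz > fs/2 = 27 Hz, folds to fs − 50 Hz = 4 Hz.
36 Hz > fs/2 = 27 Hz, folds to fs − 36 Hz = 18 Hz.
64 Hz mod fs = 10 Hz.
10 Hz ≤ fs/2 = 27 Hz, appears at 10 Hz.
36 Hz and 180 Hz both map to 18 Hz.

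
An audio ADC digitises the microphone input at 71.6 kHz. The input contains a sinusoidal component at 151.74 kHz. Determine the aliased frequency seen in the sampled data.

151.74 kHz mod fs = 8.54 kHz.
8.54 kHz ≤ fs/2 = 35.8 kHz, appears at 8.54 kHz.

8.54 kHz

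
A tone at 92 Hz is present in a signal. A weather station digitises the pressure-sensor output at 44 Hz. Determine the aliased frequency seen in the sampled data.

92 Hz mod fs = 4 Hz.
4 Hz ≤ fs/2 = 22 Hz, appears at 4 Hz.

4 Hz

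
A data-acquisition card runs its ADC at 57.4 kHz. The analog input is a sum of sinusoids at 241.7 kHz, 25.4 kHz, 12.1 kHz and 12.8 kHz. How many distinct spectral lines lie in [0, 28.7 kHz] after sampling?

fs/2 = 28.7 kHz.
241.7 kHz mod fs = 12.1 kHz.
12.1 kHz ≤ fs/2 = 28.7 kHz, appears at 12.1 kHz.
25.4 kHz ≤ fs/2 = 28.7 kHz, passes unchanged.
12.1 kHz ≤ fs/2 = 28.7 kHz, passes unchanged.
12.8 kHz ≤ fs/2 = 28.7 kHz, passes unchanged.
Distinct values: {12.1 kHz, 12.8 kHz, 25.4 kHz} → 3.

3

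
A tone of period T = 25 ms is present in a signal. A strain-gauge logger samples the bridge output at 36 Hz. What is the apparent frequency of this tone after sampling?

4 Hz

T = 25 ms → f = 1/T = 40 Hz.
40 Hz mod fs = 4 Hz.
4 Hz ≤ fs/2 = 18 Hz, appears at 4 Hz.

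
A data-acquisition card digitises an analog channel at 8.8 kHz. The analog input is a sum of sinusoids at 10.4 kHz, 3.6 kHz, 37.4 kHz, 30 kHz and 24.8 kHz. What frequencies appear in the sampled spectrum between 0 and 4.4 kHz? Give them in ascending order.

fs/2 = 4.4 kHz.
10.4 kHz mod fs = 1.6 kHz.
1.6 kHz ≤ fs/2 = 4.4 kHz, appears at 1.6 kHz.
3.6 kHz ≤ fs/2 = 4.4 kHz, passes unchanged.
37.4 kHz mod fs = 2.2 kHz.
2.2 kHz ≤ fs/2 = 4.4 kHz, appears at 2.2 kHz.
30 kHz mod fs = 3.6 kHz.
3.6 kHz ≤ fs/2 = 4.4 kHz, appears at 3.6 kHz.
24.8 kHz mod fs = 7.2 kHz.
7.2 kHz > fs/2 = 4.4 kHz, folds to fs − 7.2 kHz = 1.6 kHz.
Distinct values: {1.6 kHz, 2.2 kHz, 3.6 kHz}.

1.6 kHz, 2.2 kHz, 3.6 kHz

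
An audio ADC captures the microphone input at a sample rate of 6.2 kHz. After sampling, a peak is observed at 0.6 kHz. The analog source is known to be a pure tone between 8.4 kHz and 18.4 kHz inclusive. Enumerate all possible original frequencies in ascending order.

11.8 kHz, 13 kHz, 18 kHz

Frequencies that alias to 0.6 kHz are k·fs ± 0.6 kHz for integer k ≥ 0.
k=0: 0.6 kHz.
k=1: 5.6 kHz, 6.8 kHz.
k=2: 11.8 kHz, 13 kHz.
k=3: 18 kHz, 19.2 kHz.
k=4: 24.2 kHz, 25.4 kHz.
Within [8.4 kHz, 18.4 kHz]: 11.8 kHz, 13 kHz, 18 kHz.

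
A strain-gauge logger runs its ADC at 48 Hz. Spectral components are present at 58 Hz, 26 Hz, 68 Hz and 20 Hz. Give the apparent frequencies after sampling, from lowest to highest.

fs/2 = 24 Hz.
58 Hz mod fs = 10 Hz.
10 Hz ≤ fs/2 = 24 Hz, appears at 10 Hz.
26 Hz > fs/2 = 24 Hz, folds to fs − 26 Hz = 22 Hz.
68 Hz mod fs = 20 Hz.
20 Hz ≤ fs/2 = 24 Hz, appears at 20 Hz.
20 Hz ≤ fs/2 = 24 Hz, passes unchanged.
Distinct values: {10 Hz, 20 Hz, 22 Hz}.

10 Hz, 20 Hz, 22 Hz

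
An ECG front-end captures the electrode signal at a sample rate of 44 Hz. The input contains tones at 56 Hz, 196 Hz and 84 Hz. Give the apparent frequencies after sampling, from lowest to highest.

fs/2 = 22 Hz.
56 Hz mod fs = 12 Hz.
12 Hz ≤ fs/2 = 22 Hz, appears at 12 Hz.
196 Hz mod fs = 20 Hz.
20 Hz ≤ fs/2 = 22 Hz, appears at 20 Hz.
84 Hz mod fs = 40 Hz.
40 Hz > fs/2 = 22 Hz, folds to fs − 40 Hz = 4 Hz.
Distinct values: {4 Hz, 12 Hz, 20 Hz}.

4 Hz, 12 Hz, 20 Hz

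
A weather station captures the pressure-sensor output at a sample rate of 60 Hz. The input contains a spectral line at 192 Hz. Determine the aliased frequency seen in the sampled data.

12 Hz

192 Hz mod fs = 12 Hz.
12 Hz ≤ fs/2 = 30 Hz, appears at 12 Hz.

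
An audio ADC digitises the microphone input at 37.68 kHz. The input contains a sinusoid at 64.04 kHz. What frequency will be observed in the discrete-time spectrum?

64.04 kHz mod fs = 26.36 kHz.
26.36 kHz > fs/2 = 18.84 kHz, folds to fs − 26.36 kHz = 11.32 kHz.

11.32 kHz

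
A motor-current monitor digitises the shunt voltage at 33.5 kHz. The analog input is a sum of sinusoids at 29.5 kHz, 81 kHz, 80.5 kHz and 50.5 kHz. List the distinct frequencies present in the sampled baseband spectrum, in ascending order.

4 kHz, 13.5 kHz, 14 kHz, 16.5 kHz

fs/2 = 16.75 kHz.
29.5 kHz > fs/2 = 16.75 kHz, folds to fs − 29.5 kHz = 4 kHz.
81 kHz mod fs = 14 kHz.
14 kHz ≤ fs/2 = 16.75 kHz, appears at 14 kHz.
80.5 kHz mod fs = 13.5 kHz.
13.5 kHz ≤ fs/2 = 16.75 kHz, appears at 13.5 kHz.
50.5 kHz mod fs = 17 kHz.
17 kHz > fs/2 = 16.75 kHz, folds to fs − 17 kHz = 16.5 kHz.
Distinct values: {4 kHz, 13.5 kHz, 14 kHz, 16.5 kHz}.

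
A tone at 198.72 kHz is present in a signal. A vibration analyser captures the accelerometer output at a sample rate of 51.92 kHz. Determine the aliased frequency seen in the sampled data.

198.72 kHz mod fs = 42.96 kHz.
42.96 kHz > fs/2 = 25.96 kHz, folds to fs − 42.96 kHz = 8.96 kHz.

8.96 kHz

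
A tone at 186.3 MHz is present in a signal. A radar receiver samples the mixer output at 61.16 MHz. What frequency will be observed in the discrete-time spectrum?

186.3 MHz mod fs = 2.82 MHz.
2.82 MHz ≤ fs/2 = 30.58 MHz, appears at 2.82 MHz.

2.82 MHz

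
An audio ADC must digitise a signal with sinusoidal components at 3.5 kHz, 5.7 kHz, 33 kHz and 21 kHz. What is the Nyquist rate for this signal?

66 kHz

Highest-frequency component: 33 kHz.
Nyquist rate = 2 × 33 kHz = 66 kHz.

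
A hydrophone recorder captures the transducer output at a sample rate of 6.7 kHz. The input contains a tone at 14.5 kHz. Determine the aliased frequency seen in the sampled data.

14.5 kHz mod fs = 1.1 kHz.
1.1 kHz ≤ fs/2 = 3.35 kHz, appears at 1.1 kHz.

1.1 kHz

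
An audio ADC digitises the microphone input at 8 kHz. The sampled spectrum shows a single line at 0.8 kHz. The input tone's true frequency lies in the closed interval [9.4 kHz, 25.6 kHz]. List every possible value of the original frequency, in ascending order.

15.2 kHz, 16.8 kHz, 23.2 kHz, 24.8 kHz

Frequencies that alias to 0.8 kHz are k·fs ± 0.8 kHz for integer k ≥ 0.
k=0: 0.8 kHz.
k=1: 7.2 kHz, 8.8 kHz.
k=2: 15.2 kHz, 16.8 kHz.
k=3: 23.2 kHz, 24.8 kHz.
k=4: 31.2 kHz, 32.8 kHz.
Within [9.4 kHz, 25.6 kHz]: 15.2 kHz, 16.8 kHz, 23.2 kHz, 24.8 kHz.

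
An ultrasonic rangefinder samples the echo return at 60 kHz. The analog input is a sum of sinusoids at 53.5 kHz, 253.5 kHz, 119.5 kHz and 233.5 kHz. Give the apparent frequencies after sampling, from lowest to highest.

0.5 kHz, 6.5 kHz, 13.5 kHz

fs/2 = 30 kHz.
53.5 kHz > fs/2 = 30 kHz, folds to fs − 53.5 kHz = 6.5 kHz.
253.5 kHz mod fs = 13.5 kHz.
13.5 kHz ≤ fs/2 = 30 kHz, appears at 13.5 kHz.
119.5 kHz mod fs = 59.5 kHz.
59.5 kHz > fs/2 = 30 kHz, folds to fs − 59.5 kHz = 0.5 kHz.
233.5 kHz mod fs = 53.5 kHz.
53.5 kHz > fs/2 = 30 kHz, folds to fs − 53.5 kHz = 6.5 kHz.
Distinct values: {0.5 kHz, 6.5 kHz, 13.5 kHz}.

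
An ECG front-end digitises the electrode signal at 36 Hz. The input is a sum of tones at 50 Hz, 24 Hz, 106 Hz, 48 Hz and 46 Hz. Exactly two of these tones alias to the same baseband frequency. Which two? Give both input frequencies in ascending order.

24 Hz, 48 Hz

fs/2 = 18 Hz.
50 Hz mod fs = 14 Hz.
14 Hz ≤ fs/2 = 18 Hz, appears at 14 Hz.
24 Hz > fs/2 = 18 Hz, folds to fs − 24 Hz = 12 Hz.
106 Hz mod fs = 34 Hz.
34 Hz > fs/2 = 18 Hz, folds to fs − 34 Hz = 2 Hz.
48 Hz mod fs = 12 Hz.
12 Hz ≤ fs/2 = 18 Hz, appears at 12 Hz.
46 Hz mod fs = 10 Hz.
10 Hz ≤ fs/2 = 18 Hz, appears at 10 Hz.
24 Hz and 48 Hz both map to 12 Hz.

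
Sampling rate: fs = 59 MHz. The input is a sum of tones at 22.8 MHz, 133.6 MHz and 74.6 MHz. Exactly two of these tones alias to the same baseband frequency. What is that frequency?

15.6 MHz

fs/2 = 29.5 MHz.
22.8 MHz ≤ fs/2 = 29.5 MHz, passes unchanged.
133.6 MHz mod fs = 15.6 MHz.
15.6 MHz ≤ fs/2 = 29.5 MHz, appears at 15.6 MHz.
74.6 MHz mod fs = 15.6 MHz.
15.6 MHz ≤ fs/2 = 29.5 MHz, appears at 15.6 MHz.
74.6 MHz and 133.6 MHz both map to 15.6 MHz.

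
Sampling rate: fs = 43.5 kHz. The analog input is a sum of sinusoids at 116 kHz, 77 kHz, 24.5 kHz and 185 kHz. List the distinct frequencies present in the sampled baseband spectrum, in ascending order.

fs/2 = 21.75 kHz.
116 kHz mod fs = 29 kHz.
29 kHz > fs/2 = 21.75 kHz, folds to fs − 29 kHz = 14.5 kHz.
77 kHz mod fs = 33.5 kHz.
33.5 kHz > fs/2 = 21.75 kHz, folds to fs − 33.5 kHz = 10 kHz.
24.5 kHz > fs/2 = 21.75 kHz, folds to fs − 24.5 kHz = 19 kHz.
185 kHz mod fs = 11 kHz.
11 kHz ≤ fs/2 = 21.75 kHz, appears at 11 kHz.
Distinct values: {10 kHz, 11 kHz, 14.5 kHz, 19 kHz}.

10 kHz, 11 kHz, 14.5 kHz, 19 kHz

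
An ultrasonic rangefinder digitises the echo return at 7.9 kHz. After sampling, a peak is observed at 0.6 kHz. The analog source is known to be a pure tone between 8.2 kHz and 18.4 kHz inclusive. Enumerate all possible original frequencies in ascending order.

8.5 kHz, 15.2 kHz, 16.4 kHz

Frequencies that alias to 0.6 kHz are k·fs ± 0.6 kHz for integer k ≥ 0.
k=0: 0.6 kHz.
k=1: 7.3 kHz, 8.5 kHz.
k=2: 15.2 kHz, 16.4 kHz.
k=3: 23.1 kHz, 24.3 kHz.
Within [8.2 kHz, 18.4 kHz]: 8.5 kHz, 15.2 kHz, 16.4 kHz.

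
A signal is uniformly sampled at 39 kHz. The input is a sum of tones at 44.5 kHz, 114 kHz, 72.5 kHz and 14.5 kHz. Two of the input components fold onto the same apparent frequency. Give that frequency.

fs/2 = 19.5 kHz.
44.5 kHz mod fs = 5.5 kHz.
5.5 kHz ≤ fs/2 = 19.5 kHz, appears at 5.5 kHz.
114 kHz mod fs = 36 kHz.
36 kHz > fs/2 = 19.5 kHz, folds to fs − 36 kHz = 3 kHz.
72.5 kHz mod fs = 33.5 kHz.
33.5 kHz > fs/2 = 19.5 kHz, folds to fs − 33.5 kHz = 5.5 kHz.
14.5 kHz ≤ fs/2 = 19.5 kHz, passes unchanged.
44.5 kHz and 72.5 kHz both map to 5.5 kHz.

5.5 kHz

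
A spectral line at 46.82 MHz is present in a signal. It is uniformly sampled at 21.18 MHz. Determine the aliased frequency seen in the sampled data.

4.46 MHz

46.82 MHz mod fs = 4.46 MHz.
4.46 MHz ≤ fs/2 = 10.59 MHz, appears at 4.46 MHz.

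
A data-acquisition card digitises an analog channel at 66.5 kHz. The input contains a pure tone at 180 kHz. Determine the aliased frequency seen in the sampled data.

19.5 kHz

180 kHz mod fs = 47 kHz.
47 kHz > fs/2 = 33.25 kHz, folds to fs − 47 kHz = 19.5 kHz.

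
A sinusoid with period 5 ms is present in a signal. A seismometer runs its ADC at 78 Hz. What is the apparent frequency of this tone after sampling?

34 Hz

T = 5 ms → f = 1/T = 200 Hz.
200 Hz mod fs = 44 Hz.
44 Hz > fs/2 = 39 Hz, folds to fs − 44 Hz = 34 Hz.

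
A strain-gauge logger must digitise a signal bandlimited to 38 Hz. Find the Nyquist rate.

Nyquist rate = 2 × 38 Hz = 76 Hz.

76 Hz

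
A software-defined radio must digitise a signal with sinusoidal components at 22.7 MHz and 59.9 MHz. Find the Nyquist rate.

119.8 MHz

Highest-frequency component: 59.9 MHz.
Nyquist rate = 2 × 59.9 MHz = 119.8 MHz.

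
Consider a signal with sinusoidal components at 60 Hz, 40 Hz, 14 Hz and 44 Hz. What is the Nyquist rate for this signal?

120 Hz

Highest-frequency component: 60 Hz.
Nyquist rate = 2 × 60 Hz = 120 Hz.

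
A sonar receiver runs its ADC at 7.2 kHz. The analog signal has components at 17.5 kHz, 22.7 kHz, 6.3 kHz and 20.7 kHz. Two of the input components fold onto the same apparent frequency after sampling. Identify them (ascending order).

6.3 kHz, 20.7 kHz

fs/2 = 3.6 kHz.
17.5 kHz mod fs = 3.1 kHz.
3.1 kHz ≤ fs/2 = 3.6 kHz, appears at 3.1 kHz.
22.7 kHz mod fs = 1.1 kHz.
1.1 kHz ≤ fs/2 = 3.6 kHz, appears at 1.1 kHz.
6.3 kHz > fs/2 = 3.6 kHz, folds to fs − 6.3 kHz = 0.9 kHz.
20.7 kHz mod fs = 6.3 kHz.
6.3 kHz > fs/2 = 3.6 kHz, folds to fs − 6.3 kHz = 0.9 kHz.
6.3 kHz and 20.7 kHz both map to 0.9 kHz.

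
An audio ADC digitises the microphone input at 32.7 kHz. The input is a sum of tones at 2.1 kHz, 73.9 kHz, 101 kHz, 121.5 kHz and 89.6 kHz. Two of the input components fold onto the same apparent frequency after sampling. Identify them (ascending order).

73.9 kHz, 89.6 kHz

fs/2 = 16.35 kHz.
2.1 kHz ≤ fs/2 = 16.35 kHz, passes unchanged.
73.9 kHz mod fs = 8.5 kHz.
8.5 kHz ≤ fs/2 = 16.35 kHz, appears at 8.5 kHz.
101 kHz mod fs = 2.9 kHz.
2.9 kHz ≤ fs/2 = 16.35 kHz, appears at 2.9 kHz.
121.5 kHz mod fs = 23.4 kHz.
23.4 kHz > fs/2 = 16.35 kHz, folds to fs − 23.4 kHz = 9.3 kHz.
89.6 kHz mod fs = 24.2 kHz.
24.2 kHz > fs/2 = 16.35 kHz, folds to fs − 24.2 kHz = 8.5 kHz.
73.9 kHz and 89.6 kHz both map to 8.5 kHz.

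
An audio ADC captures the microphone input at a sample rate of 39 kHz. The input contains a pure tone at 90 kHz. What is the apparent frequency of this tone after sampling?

90 kHz mod fs = 12 kHz.
12 kHz ≤ fs/2 = 19.5 kHz, appears at 12 kHz.

12 kHz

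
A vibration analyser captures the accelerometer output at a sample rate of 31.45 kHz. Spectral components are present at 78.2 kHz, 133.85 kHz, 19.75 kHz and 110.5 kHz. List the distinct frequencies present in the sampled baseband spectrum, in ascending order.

fs/2 = 15.725 kHz.
78.2 kHz mod fs = 15.3 kHz.
15.3 kHz ≤ fs/2 = 15.725 kHz, appears at 15.3 kHz.
133.85 kHz mod fs = 8.05 kHz.
8.05 kHz ≤ fs/2 = 15.725 kHz, appears at 8.05 kHz.
19.75 kHz > fs/2 = 15.725 kHz, folds to fs − 19.75 kHz = 11.7 kHz.
110.5 kHz mod fs = 16.15 kHz.
16.15 kHz > fs/2 = 15.725 kHz, folds to fs − 16.15 kHz = 15.3 kHz.
Distinct values: {8.05 kHz, 11.7 kHz, 15.3 kHz}.

8.05 kHz, 11.7 kHz, 15.3 kHz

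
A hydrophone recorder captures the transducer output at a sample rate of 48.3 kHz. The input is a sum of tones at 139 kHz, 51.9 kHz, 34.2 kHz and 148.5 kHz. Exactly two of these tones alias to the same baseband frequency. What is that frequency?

fs/2 = 24.15 kHz.
139 kHz mod fs = 42.4 kHz.
42.4 kHz > fs/2 = 24.15 kHz, folds to fs − 42.4 kHz = 5.9 kHz.
51.9 kHz mod fs = 3.6 kHz.
3.6 kHz ≤ fs/2 = 24.15 kHz, appears at 3.6 kHz.
34.2 kHz > fs/2 = 24.15 kHz, folds to fs − 34.2 kHz = 14.1 kHz.
148.5 kHz mod fs = 3.6 kHz.
3.6 kHz ≤ fs/2 = 24.15 kHz, appears at 3.6 kHz.
51.9 kHz and 148.5 kHz both map to 3.6 kHz.

3.6 kHz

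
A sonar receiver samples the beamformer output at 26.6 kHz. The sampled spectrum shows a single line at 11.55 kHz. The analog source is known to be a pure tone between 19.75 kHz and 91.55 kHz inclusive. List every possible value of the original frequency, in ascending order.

38.15 kHz, 41.65 kHz, 64.75 kHz, 68.25 kHz, 91.35 kHz

Frequencies that alias to 11.55 kHz are k·fs ± 11.55 kHz for integer k ≥ 0.
k=0: 11.55 kHz.
k=1: 15.05 kHz, 38.15 kHz.
k=2: 41.65 kHz, 64.75 kHz.
k=3: 68.25 kHz, 91.35 kHz.
k=4: 94.85 kHz, 117.95 kHz.
Within [19.75 kHz, 91.55 kHz]: 38.15 kHz, 41.65 kHz, 64.75 kHz, 68.25 kHz, 91.35 kHz.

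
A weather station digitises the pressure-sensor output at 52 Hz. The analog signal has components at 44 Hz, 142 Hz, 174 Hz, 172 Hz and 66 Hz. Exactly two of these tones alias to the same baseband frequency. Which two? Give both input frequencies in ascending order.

66 Hz, 142 Hz

fs/2 = 26 Hz.
44 Hz > fs/2 = 26 Hz, folds to fs − 44 Hz = 8 Hz.
142 Hz mod fs = 38 Hz.
38 Hz > fs/2 = 26 Hz, folds to fs − 38 Hz = 14 Hz.
174 Hz mod fs = 18 Hz.
18 Hz ≤ fs/2 = 26 Hz, appears at 18 Hz.
172 Hz mod fs = 16 Hz.
16 Hz ≤ fs/2 = 26 Hz, appears at 16 Hz.
66 Hz mod fs = 14 Hz.
14 Hz ≤ fs/2 = 26 Hz, appears at 14 Hz.
66 Hz and 142 Hz both map to 14 Hz.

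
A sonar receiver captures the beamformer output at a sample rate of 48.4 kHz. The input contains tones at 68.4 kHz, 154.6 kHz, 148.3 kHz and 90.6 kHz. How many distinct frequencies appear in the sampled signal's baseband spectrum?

fs/2 = 24.2 kHz.
68.4 kHz mod fs = 20 kHz.
20 kHz ≤ fs/2 = 24.2 kHz, appears at 20 kHz.
154.6 kHz mod fs = 9.4 kHz.
9.4 kHz ≤ fs/2 = 24.2 kHz, appears at 9.4 kHz.
148.3 kHz mod fs = 3.1 kHz.
3.1 kHz ≤ fs/2 = 24.2 kHz, appears at 3.1 kHz.
90.6 kHz mod fs = 42.2 kHz.
42.2 kHz > fs/2 = 24.2 kHz, folds to fs − 42.2 kHz = 6.2 kHz.
Distinct values: {3.1 kHz, 6.2 kHz, 9.4 kHz, 20 kHz} → 4.

4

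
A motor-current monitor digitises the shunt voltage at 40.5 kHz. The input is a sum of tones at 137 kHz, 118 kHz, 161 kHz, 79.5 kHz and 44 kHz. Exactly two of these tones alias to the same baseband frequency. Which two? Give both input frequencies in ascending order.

fs/2 = 20.25 kHz.
137 kHz mod fs = 15.5 kHz.
15.5 kHz ≤ fs/2 = 20.25 kHz, appears at 15.5 kHz.
118 kHz mod fs = 37 kHz.
37 kHz > fs/2 = 20.25 kHz, folds to fs − 37 kHz = 3.5 kHz.
161 kHz mod fs = 39.5 kHz.
39.5 kHz > fs/2 = 20.25 kHz, folds to fs − 39.5 kHz = 1 kHz.
79.5 kHz mod fs = 39 kHz.
39 kHz > fs/2 = 20.25 kHz, folds to fs − 39 kHz = 1.5 kHz.
44 kHz mod fs = 3.5 kHz.
3.5 kHz ≤ fs/2 = 20.25 kHz, appears at 3.5 kHz.
44 kHz and 118 kHz both map to 3.5 kHz.

44 kHz, 118 kHz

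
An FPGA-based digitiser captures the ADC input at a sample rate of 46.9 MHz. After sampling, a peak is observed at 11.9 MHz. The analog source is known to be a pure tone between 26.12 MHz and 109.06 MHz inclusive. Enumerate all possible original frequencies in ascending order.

35 MHz, 58.8 MHz, 81.9 MHz, 105.7 MHz

Frequencies that alias to 11.9 MHz are k·fs ± 11.9 MHz for integer k ≥ 0.
k=0: 11.9 MHz.
k=1: 35 MHz, 58.8 MHz.
k=2: 81.9 MHz, 105.7 MHz.
k=3: 128.8 MHz, 152.6 MHz.
Within [26.12 MHz, 109.06 MHz]: 35 MHz, 58.8 MHz, 81.9 MHz, 105.7 MHz.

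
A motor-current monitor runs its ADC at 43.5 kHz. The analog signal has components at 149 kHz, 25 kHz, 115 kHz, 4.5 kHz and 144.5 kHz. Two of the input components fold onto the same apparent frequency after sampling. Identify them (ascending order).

fs/2 = 21.75 kHz.
149 kHz mod fs = 18.5 kHz.
18.5 kHz ≤ fs/2 = 21.75 kHz, appears at 18.5 kHz.
25 kHz > fs/2 = 21.75 kHz, folds to fs − 25 kHz = 18.5 kHz.
115 kHz mod fs = 28 kHz.
28 kHz > fs/2 = 21.75 kHz, folds to fs − 28 kHz = 15.5 kHz.
4.5 kHz ≤ fs/2 = 21.75 kHz, passes unchanged.
144.5 kHz mod fs = 14 kHz.
14 kHz ≤ fs/2 = 21.75 kHz, appears at 14 kHz.
25 kHz and 149 kHz both map to 18.5 kHz.

25 kHz, 149 kHz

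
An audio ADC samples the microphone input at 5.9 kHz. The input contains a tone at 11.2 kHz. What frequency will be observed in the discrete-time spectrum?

0.6 kHz

11.2 kHz mod fs = 5.3 kHz.
5.3 kHz > fs/2 = 2.95 kHz, folds to fs − 5.3 kHz = 0.6 kHz.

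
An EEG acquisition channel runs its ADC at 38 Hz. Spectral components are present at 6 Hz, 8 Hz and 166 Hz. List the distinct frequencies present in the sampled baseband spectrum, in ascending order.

6 Hz, 8 Hz, 14 Hz

fs/2 = 19 Hz.
6 Hz ≤ fs/2 = 19 Hz, passes unchanged.
8 Hz ≤ fs/2 = 19 Hz, passes unchanged.
166 Hz mod fs = 14 Hz.
14 Hz ≤ fs/2 = 19 Hz, appears at 14 Hz.
Distinct values: {6 Hz, 8 Hz, 14 Hz}.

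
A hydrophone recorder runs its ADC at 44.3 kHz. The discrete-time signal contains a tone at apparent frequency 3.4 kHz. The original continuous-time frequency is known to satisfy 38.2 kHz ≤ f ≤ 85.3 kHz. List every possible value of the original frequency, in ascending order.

40.9 kHz, 47.7 kHz, 85.2 kHz

Frequencies that alias to 3.4 kHz are k·fs ± 3.4 kHz for integer k ≥ 0.
k=0: 3.4 kHz.
k=1: 40.9 kHz, 47.7 kHz.
k=2: 85.2 kHz, 92 kHz.
k=3: 129.5 kHz, 136.3 kHz.
Within [38.2 kHz, 85.3 kHz]: 40.9 kHz, 47.7 kHz, 85.2 kHz.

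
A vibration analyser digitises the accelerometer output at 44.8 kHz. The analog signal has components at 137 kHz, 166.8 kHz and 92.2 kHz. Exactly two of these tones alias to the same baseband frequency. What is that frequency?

2.6 kHz

fs/2 = 22.4 kHz.
137 kHz mod fs = 2.6 kHz.
2.6 kHz ≤ fs/2 = 22.4 kHz, appears at 2.6 kHz.
166.8 kHz mod fs = 32.4 kHz.
32.4 kHz > fs/2 = 22.4 kHz, folds to fs − 32.4 kHz = 12.4 kHz.
92.2 kHz mod fs = 2.6 kHz.
2.6 kHz ≤ fs/2 = 22.4 kHz, appears at 2.6 kHz.
92.2 kHz and 137 kHz both map to 2.6 kHz.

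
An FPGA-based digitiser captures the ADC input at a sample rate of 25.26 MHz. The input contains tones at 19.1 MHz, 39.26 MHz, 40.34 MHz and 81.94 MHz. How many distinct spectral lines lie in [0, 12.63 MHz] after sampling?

3

fs/2 = 12.63 MHz.
19.1 MHz > fs/2 = 12.63 MHz, folds to fs − 19.1 MHz = 6.16 MHz.
39.26 MHz mod fs = 14 MHz.
14 MHz > fs/2 = 12.63 MHz, folds to fs − 14 MHz = 11.26 MHz.
40.34 MHz mod fs = 15.08 MHz.
15.08 MHz > fs/2 = 12.63 MHz, folds to fs − 15.08 MHz = 10.18 MHz.
81.94 MHz mod fs = 6.16 MHz.
6.16 MHz ≤ fs/2 = 12.63 MHz, appears at 6.16 MHz.
Distinct values: {6.16 MHz, 10.18 MHz, 11.26 MHz} → 3.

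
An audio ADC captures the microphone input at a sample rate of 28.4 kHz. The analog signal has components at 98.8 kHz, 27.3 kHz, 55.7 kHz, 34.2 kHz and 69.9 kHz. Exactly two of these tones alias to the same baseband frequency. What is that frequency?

fs/2 = 14.2 kHz.
98.8 kHz mod fs = 13.6 kHz.
13.6 kHz ≤ fs/2 = 14.2 kHz, appears at 13.6 kHz.
27.3 kHz > fs/2 = 14.2 kHz, folds to fs − 27.3 kHz = 1.1 kHz.
55.7 kHz mod fs = 27.3 kHz.
27.3 kHz > fs/2 = 14.2 kHz, folds to fs − 27.3 kHz = 1.1 kHz.
34.2 kHz mod fs = 5.8 kHz.
5.8 kHz ≤ fs/2 = 14.2 kHz, appears at 5.8 kHz.
69.9 kHz mod fs = 13.1 kHz.
13.1 kHz ≤ fs/2 = 14.2 kHz, appears at 13.1 kHz.
27.3 kHz and 55.7 kHz both map to 1.1 kHz.

1.1 kHz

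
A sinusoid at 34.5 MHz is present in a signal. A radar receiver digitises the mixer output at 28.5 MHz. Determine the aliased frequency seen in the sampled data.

6 MHz

34.5 MHz mod fs = 6 MHz.
6 MHz ≤ fs/2 = 14.25 MHz, appears at 6 MHz.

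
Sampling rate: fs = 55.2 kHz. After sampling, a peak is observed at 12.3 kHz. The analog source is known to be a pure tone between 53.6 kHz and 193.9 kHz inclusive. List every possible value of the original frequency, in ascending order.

67.5 kHz, 98.1 kHz, 122.7 kHz, 153.3 kHz, 177.9 kHz

Frequencies that alias to 12.3 kHz are k·fs ± 12.3 kHz for integer k ≥ 0.
k=0: 12.3 kHz.
k=1: 42.9 kHz, 67.5 kHz.
k=2: 98.1 kHz, 122.7 kHz.
k=3: 153.3 kHz, 177.9 kHz.
k=4: 208.5 kHz, 233.1 kHz.
Within [53.6 kHz, 193.9 kHz]: 67.5 kHz, 98.1 kHz, 122.7 kHz, 153.3 kHz, 177.9 kHz.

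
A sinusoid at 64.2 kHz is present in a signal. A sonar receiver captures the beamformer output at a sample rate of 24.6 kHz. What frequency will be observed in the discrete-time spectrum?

64.2 kHz mod fs = 15 kHz.
15 kHz > fs/2 = 12.3 kHz, folds to fs − 15 kHz = 9.6 kHz.

9.6 kHz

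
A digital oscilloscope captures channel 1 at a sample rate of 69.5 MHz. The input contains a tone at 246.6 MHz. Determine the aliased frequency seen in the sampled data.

31.4 MHz

246.6 MHz mod fs = 38.1 MHz.
38.1 MHz > fs/2 = 34.75 MHz, folds to fs − 38.1 MHz = 31.4 MHz.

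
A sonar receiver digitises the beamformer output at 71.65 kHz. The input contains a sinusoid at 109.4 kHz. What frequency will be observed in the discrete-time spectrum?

33.9 kHz

109.4 kHz mod fs = 37.75 kHz.
37.75 kHz > fs/2 = 35.825 kHz, folds to fs − 37.75 kHz = 33.9 kHz.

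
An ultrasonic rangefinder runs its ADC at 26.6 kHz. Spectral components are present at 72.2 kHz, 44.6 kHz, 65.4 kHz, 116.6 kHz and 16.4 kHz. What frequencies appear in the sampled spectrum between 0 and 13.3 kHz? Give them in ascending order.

fs/2 = 13.3 kHz.
72.2 kHz mod fs = 19 kHz.
19 kHz > fs/2 = 13.3 kHz, folds to fs − 19 kHz = 7.6 kHz.
44.6 kHz mod fs = 18 kHz.
18 kHz > fs/2 = 13.3 kHz, folds to fs − 18 kHz = 8.6 kHz.
65.4 kHz mod fs = 12.2 kHz.
12.2 kHz ≤ fs/2 = 13.3 kHz, appears at 12.2 kHz.
116.6 kHz mod fs = 10.2 kHz.
10.2 kHz ≤ fs/2 = 13.3 kHz, appears at 10.2 kHz.
16.4 kHz > fs/2 = 13.3 kHz, folds to fs − 16.4 kHz = 10.2 kHz.
Distinct values: {7.6 kHz, 8.6 kHz, 10.2 kHz, 12.2 kHz}.

7.6 kHz, 8.6 kHz, 10.2 kHz, 12.2 kHz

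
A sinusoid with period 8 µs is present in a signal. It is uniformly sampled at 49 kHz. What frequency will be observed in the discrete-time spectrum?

22 kHz

T = 8 µs → f = 1/T = 125 kHz.
125 kHz mod fs = 27 kHz.
27 kHz > fs/2 = 24.5 kHz, folds to fs − 27 kHz = 22 kHz.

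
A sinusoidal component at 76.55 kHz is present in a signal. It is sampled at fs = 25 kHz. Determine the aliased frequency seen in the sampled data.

1.55 kHz

76.55 kHz mod fs = 1.55 kHz.
1.55 kHz ≤ fs/2 = 12.5 kHz, appears at 1.55 kHz.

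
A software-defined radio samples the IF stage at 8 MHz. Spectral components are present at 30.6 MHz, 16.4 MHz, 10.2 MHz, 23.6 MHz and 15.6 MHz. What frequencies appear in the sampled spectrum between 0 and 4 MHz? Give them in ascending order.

0.4 MHz, 1.4 MHz, 2.2 MHz

fs/2 = 4 MHz.
30.6 MHz mod fs = 6.6 MHz.
6.6 MHz > fs/2 = 4 MHz, folds to fs − 6.6 MHz = 1.4 MHz.
16.4 MHz mod fs = 0.4 MHz.
0.4 MHz ≤ fs/2 = 4 MHz, appears at 0.4 MHz.
10.2 MHz mod fs = 2.2 MHz.
2.2 MHz ≤ fs/2 = 4 MHz, appears at 2.2 MHz.
23.6 MHz mod fs = 7.6 MHz.
7.6 MHz > fs/2 = 4 MHz, folds to fs − 7.6 MHz = 0.4 MHz.
15.6 MHz mod fs = 7.6 MHz.
7.6 MHz > fs/2 = 4 MHz, folds to fs − 7.6 MHz = 0.4 MHz.
Distinct values: {0.4 MHz, 1.4 MHz, 2.2 MHz}.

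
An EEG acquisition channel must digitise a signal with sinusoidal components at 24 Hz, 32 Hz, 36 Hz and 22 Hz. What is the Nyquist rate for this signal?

72 Hz

Highest-frequency component: 36 Hz.
Nyquist rate = 2 × 36 Hz = 72 Hz.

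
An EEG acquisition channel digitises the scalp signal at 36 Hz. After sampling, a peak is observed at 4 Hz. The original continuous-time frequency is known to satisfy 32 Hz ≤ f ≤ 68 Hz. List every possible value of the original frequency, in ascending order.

32 Hz, 40 Hz, 68 Hz

Frequencies that alias to 4 Hz are k·fs ± 4 Hz for integer k ≥ 0.
k=0: 4 Hz.
k=1: 32 Hz, 40 Hz.
k=2: 68 Hz, 76 Hz.
k=3: 104 Hz, 112 Hz.
Within [32 Hz, 68 Hz]: 32 Hz, 40 Hz, 68 Hz.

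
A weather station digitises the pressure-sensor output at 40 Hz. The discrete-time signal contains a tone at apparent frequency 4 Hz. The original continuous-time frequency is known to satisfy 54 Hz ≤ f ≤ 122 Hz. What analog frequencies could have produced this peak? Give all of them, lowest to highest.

76 Hz, 84 Hz, 116 Hz

Frequencies that alias to 4 Hz are k·fs ± 4 Hz for integer k ≥ 0.
k=0: 4 Hz.
k=1: 36 Hz, 44 Hz.
k=2: 76 Hz, 84 Hz.
k=3: 116 Hz, 124 Hz.
k=4: 156 Hz, 164 Hz.
Within [54 Hz, 122 Hz]: 76 Hz, 84 Hz, 116 Hz.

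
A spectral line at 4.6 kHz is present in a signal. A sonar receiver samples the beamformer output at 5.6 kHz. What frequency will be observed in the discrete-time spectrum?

4.6 kHz > fs/2 = 2.8 kHz, folds to fs − 4.6 kHz = 1 kHz.

1 kHz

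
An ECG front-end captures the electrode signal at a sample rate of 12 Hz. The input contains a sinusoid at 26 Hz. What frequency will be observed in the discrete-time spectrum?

2 Hz

26 Hz mod fs = 2 Hz.
2 Hz ≤ fs/2 = 6 Hz, appears at 2 Hz.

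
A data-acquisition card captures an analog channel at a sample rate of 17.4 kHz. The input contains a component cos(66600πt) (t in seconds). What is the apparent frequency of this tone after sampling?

1.5 kHz

ω = 66600π rad/s → f = ω/(2π) = 33300 Hz = 33.3 kHz.
33.3 kHz mod fs = 15.9 kHz.
15.9 kHz > fs/2 = 8.7 kHz, folds to fs − 15.9 kHz = 1.5 kHz.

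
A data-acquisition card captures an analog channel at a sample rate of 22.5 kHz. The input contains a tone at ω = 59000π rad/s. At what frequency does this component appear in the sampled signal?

7 kHz

ω = 59000π rad/s → f = ω/(2π) = 29500 Hz = 29.5 kHz.
29.5 kHz mod fs = 7 kHz.
7 kHz ≤ fs/2 = 11.25 kHz, appears at 7 kHz.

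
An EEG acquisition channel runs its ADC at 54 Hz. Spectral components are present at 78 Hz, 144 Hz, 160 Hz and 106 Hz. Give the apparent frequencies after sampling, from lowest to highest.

fs/2 = 27 Hz.
78 Hz mod fs = 24 Hz.
24 Hz ≤ fs/2 = 27 Hz, appears at 24 Hz.
144 Hz mod fs = 36 Hz.
36 Hz > fs/2 = 27 Hz, folds to fs − 36 Hz = 18 Hz.
160 Hz mod fs = 52 Hz.
52 Hz > fs/2 = 27 Hz, folds to fs − 52 Hz = 2 Hz.
106 Hz mod fs = 52 Hz.
52 Hz > fs/2 = 27 Hz, folds to fs − 52 Hz = 2 Hz.
Distinct values: {2 Hz, 18 Hz, 24 Hz}.

2 Hz, 18 Hz, 24 Hz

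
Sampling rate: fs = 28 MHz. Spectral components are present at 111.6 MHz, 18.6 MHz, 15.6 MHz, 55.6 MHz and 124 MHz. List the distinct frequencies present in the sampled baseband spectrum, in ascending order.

fs/2 = 14 MHz.
111.6 MHz mod fs = 27.6 MHz.
27.6 MHz > fs/2 = 14 MHz, folds to fs − 27.6 MHz = 0.4 MHz.
18.6 MHz > fs/2 = 14 MHz, folds to fs − 18.6 MHz = 9.4 MHz.
15.6 MHz > fs/2 = 14 MHz, folds to fs − 15.6 MHz = 12.4 MHz.
55.6 MHz mod fs = 27.6 MHz.
27.6 MHz > fs/2 = 14 MHz, folds to fs − 27.6 MHz = 0.4 MHz.
124 MHz mod fs = 12 MHz.
12 MHz ≤ fs/2 = 14 MHz, appears at 12 MHz.
Distinct values: {0.4 MHz, 9.4 MHz, 12 MHz, 12.4 MHz}.

0.4 MHz, 9.4 MHz, 12 MHz, 12.4 MHz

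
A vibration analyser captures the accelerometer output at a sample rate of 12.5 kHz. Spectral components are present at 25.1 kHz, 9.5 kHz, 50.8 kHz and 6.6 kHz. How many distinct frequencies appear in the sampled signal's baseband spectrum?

fs/2 = 6.25 kHz.
25.1 kHz mod fs = 0.1 kHz.
0.1 kHz ≤ fs/2 = 6.25 kHz, appears at 0.1 kHz.
9.5 kHz > fs/2 = 6.25 kHz, folds to fs − 9.5 kHz = 3 kHz.
50.8 kHz mod fs = 0.8 kHz.
0.8 kHz ≤ fs/2 = 6.25 kHz, appears at 0.8 kHz.
6.6 kHz > fs/2 = 6.25 kHz, folds to fs − 6.6 kHz = 5.9 kHz.
Distinct values: {0.1 kHz, 0.8 kHz, 3 kHz, 5.9 kHz} → 4.

4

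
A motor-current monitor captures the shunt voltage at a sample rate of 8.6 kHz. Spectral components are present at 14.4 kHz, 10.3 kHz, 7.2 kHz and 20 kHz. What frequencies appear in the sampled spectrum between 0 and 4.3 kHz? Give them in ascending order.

fs/2 = 4.3 kHz.
14.4 kHz mod fs = 5.8 kHz.
5.8 kHz > fs/2 = 4.3 kHz, folds to fs − 5.8 kHz = 2.8 kHz.
10.3 kHz mod fs = 1.7 kHz.
1.7 kHz ≤ fs/2 = 4.3 kHz, appears at 1.7 kHz.
7.2 kHz > fs/2 = 4.3 kHz, folds to fs − 7.2 kHz = 1.4 kHz.
20 kHz mod fs = 2.8 kHz.
2.8 kHz ≤ fs/2 = 4.3 kHz, appears at 2.8 kHz.
Distinct values: {1.4 kHz, 1.7 kHz, 2.8 kHz}.

1.4 kHz, 1.7 kHz, 2.8 kHz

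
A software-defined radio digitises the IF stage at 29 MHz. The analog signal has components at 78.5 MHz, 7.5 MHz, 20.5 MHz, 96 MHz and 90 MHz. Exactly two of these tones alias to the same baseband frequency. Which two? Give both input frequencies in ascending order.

fs/2 = 14.5 MHz.
78.5 MHz mod fs = 20.5 MHz.
20.5 MHz > fs/2 = 14.5 MHz, folds to fs − 20.5 MHz = 8.5 MHz.
7.5 MHz ≤ fs/2 = 14.5 MHz, passes unchanged.
20.5 MHz > fs/2 = 14.5 MHz, folds to fs − 20.5 MHz = 8.5 MHz.
96 MHz mod fs = 9 MHz.
9 MHz ≤ fs/2 = 14.5 MHz, appears at 9 MHz.
90 MHz mod fs = 3 MHz.
3 MHz ≤ fs/2 = 14.5 MHz, appears at 3 MHz.
20.5 MHz and 78.5 MHz both map to 8.5 MHz.

20.5 MHz, 78.5 MHz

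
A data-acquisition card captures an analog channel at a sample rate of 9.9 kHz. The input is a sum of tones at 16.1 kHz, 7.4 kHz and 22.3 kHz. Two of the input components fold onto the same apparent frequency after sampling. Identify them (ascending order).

7.4 kHz, 22.3 kHz

fs/2 = 4.95 kHz.
16.1 kHz mod fs = 6.2 kHz.
6.2 kHz > fs/2 = 4.95 kHz, folds to fs − 6.2 kHz = 3.7 kHz.
7.4 kHz > fs/2 = 4.95 kHz, folds to fs − 7.4 kHz = 2.5 kHz.
22.3 kHz mod fs = 2.5 kHz.
2.5 kHz ≤ fs/2 = 4.95 kHz, appears at 2.5 kHz.
7.4 kHz and 22.3 kHz both map to 2.5 kHz.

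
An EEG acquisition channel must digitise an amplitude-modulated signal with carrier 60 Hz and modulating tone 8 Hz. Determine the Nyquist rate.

AM sidebands sit at fc ± fm = 52 Hz and 68 Hz.
Highest-frequency component: 68 Hz.
Nyquist rate = 2 × 68 Hz = 136 Hz.

136 Hz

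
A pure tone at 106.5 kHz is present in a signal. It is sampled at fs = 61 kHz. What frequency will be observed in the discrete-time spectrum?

15.5 kHz

106.5 kHz mod fs = 45.5 kHz.
45.5 kHz > fs/2 = 30.5 kHz, folds to fs − 45.5 kHz = 15.5 kHz.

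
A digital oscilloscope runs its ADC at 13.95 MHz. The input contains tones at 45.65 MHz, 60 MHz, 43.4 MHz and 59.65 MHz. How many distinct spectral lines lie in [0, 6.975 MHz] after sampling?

fs/2 = 6.975 MHz.
45.65 MHz mod fs = 3.8 MHz.
3.8 MHz ≤ fs/2 = 6.975 MHz, appears at 3.8 MHz.
60 MHz mod fs = 4.2 MHz.
4.2 MHz ≤ fs/2 = 6.975 MHz, appears at 4.2 MHz.
43.4 MHz mod fs = 1.55 MHz.
1.55 MHz ≤ fs/2 = 6.975 MHz, appears at 1.55 MHz.
59.65 MHz mod fs = 3.85 MHz.
3.85 MHz ≤ fs/2 = 6.975 MHz, appears at 3.85 MHz.
Distinct values: {1.55 MHz, 3.8 MHz, 3.85 MHz, 4.2 MHz} → 4.

4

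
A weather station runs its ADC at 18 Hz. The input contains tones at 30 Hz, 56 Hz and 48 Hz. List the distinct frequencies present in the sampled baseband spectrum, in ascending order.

fs/2 = 9 Hz.
30 Hz mod fs = 12 Hz.
12 Hz > fs/2 = 9 Hz, folds to fs − 12 Hz = 6 Hz.
56 Hz mod fs = 2 Hz.
2 Hz ≤ fs/2 = 9 Hz, appears at 2 Hz.
48 Hz mod fs = 12 Hz.
12 Hz > fs/2 = 9 Hz, folds to fs − 12 Hz = 6 Hz.
Distinct values: {2 Hz, 6 Hz}.

2 Hz, 6 Hz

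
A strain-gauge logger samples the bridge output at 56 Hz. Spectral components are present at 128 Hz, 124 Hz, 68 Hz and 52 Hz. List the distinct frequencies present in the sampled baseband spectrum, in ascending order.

fs/2 = 28 Hz.
128 Hz mod fs = 16 Hz.
16 Hz ≤ fs/2 = 28 Hz, appears at 16 Hz.
124 Hz mod fs = 12 Hz.
12 Hz ≤ fs/2 = 28 Hz, appears at 12 Hz.
68 Hz mod fs = 12 Hz.
12 Hz ≤ fs/2 = 28 Hz, appears at 12 Hz.
52 Hz > fs/2 = 28 Hz, folds to fs − 52 Hz = 4 Hz.
Distinct values: {4 Hz, 12 Hz, 16 Hz}.

4 Hz, 12 Hz, 16 Hz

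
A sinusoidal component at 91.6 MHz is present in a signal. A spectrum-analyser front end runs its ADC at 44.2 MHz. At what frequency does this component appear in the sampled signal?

91.6 MHz mod fs = 3.2 MHz.
3.2 MHz ≤ fs/2 = 22.1 MHz, appears at 3.2 MHz.

3.2 MHz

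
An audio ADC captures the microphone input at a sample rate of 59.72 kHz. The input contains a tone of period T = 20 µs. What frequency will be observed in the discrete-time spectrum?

T = 20 µs → f = 1/T = 50 kHz.
50 kHz > fs/2 = 29.86 kHz, folds to fs − 50 kHz = 9.72 kHz.

9.72 kHz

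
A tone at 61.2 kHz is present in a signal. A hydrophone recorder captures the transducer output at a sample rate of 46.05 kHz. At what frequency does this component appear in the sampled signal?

15.15 kHz

61.2 kHz mod fs = 15.15 kHz.
15.15 kHz ≤ fs/2 = 23.025 kHz, appears at 15.15 kHz.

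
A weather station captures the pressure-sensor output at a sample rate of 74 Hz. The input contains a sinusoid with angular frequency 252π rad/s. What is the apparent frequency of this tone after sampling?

ω = 252π rad/s → f = ω/(2π) = 126 Hz.
126 Hz mod fs = 52 Hz.
52 Hz > fs/2 = 37 Hz, folds to fs − 52 Hz = 22 Hz.

22 Hz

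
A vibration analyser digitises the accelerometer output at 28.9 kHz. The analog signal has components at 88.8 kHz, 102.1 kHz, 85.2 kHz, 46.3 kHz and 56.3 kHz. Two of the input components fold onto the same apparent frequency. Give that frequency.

1.5 kHz

fs/2 = 14.45 kHz.
88.8 kHz mod fs = 2.1 kHz.
2.1 kHz ≤ fs/2 = 14.45 kHz, appears at 2.1 kHz.
102.1 kHz mod fs = 15.4 kHz.
15.4 kHz > fs/2 = 14.45 kHz, folds to fs − 15.4 kHz = 13.5 kHz.
85.2 kHz mod fs = 27.4 kHz.
27.4 kHz > fs/2 = 14.45 kHz, folds to fs − 27.4 kHz = 1.5 kHz.
46.3 kHz mod fs = 17.4 kHz.
17.4 kHz > fs/2 = 14.45 kHz, folds to fs − 17.4 kHz = 11.5 kHz.
56.3 kHz mod fs = 27.4 kHz.
27.4 kHz > fs/2 = 14.45 kHz, folds to fs − 27.4 kHz = 1.5 kHz.
56.3 kHz and 85.2 kHz both map to 1.5 kHz.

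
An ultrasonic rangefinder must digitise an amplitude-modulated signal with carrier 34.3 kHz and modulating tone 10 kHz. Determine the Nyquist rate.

AM sidebands sit at fc ± fm = 24.3 kHz and 44.3 kHz.
Highest-frequency component: 44.3 kHz.
Nyquist rate = 2 × 44.3 kHz = 88.6 kHz.

88.6 kHz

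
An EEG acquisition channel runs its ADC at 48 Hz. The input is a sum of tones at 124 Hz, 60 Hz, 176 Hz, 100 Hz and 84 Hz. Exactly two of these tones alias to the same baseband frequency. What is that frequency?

12 Hz

fs/2 = 24 Hz.
124 Hz mod fs = 28 Hz.
28 Hz > fs/2 = 24 Hz, folds to fs − 28 Hz = 20 Hz.
60 Hz mod fs = 12 Hz.
12 Hz ≤ fs/2 = 24 Hz, appears at 12 Hz.
176 Hz mod fs = 32 Hz.
32 Hz > fs/2 = 24 Hz, folds to fs − 32 Hz = 16 Hz.
100 Hz mod fs = 4 Hz.
4 Hz ≤ fs/2 = 24 Hz, appears at 4 Hz.
84 Hz mod fs = 36 Hz.
36 Hz > fs/2 = 24 Hz, folds to fs − 36 Hz = 12 Hz.
60 Hz and 84 Hz both map to 12 Hz.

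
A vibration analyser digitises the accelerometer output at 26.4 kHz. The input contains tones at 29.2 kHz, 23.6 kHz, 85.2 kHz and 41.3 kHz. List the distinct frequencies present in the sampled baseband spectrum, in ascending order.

2.8 kHz, 6 kHz, 11.5 kHz

fs/2 = 13.2 kHz.
29.2 kHz mod fs = 2.8 kHz.
2.8 kHz ≤ fs/2 = 13.2 kHz, appears at 2.8 kHz.
23.6 kHz > fs/2 = 13.2 kHz, folds to fs − 23.6 kHz = 2.8 kHz.
85.2 kHz mod fs = 6 kHz.
6 kHz ≤ fs/2 = 13.2 kHz, appears at 6 kHz.
41.3 kHz mod fs = 14.9 kHz.
14.9 kHz > fs/2 = 13.2 kHz, folds to fs − 14.9 kHz = 11.5 kHz.
Distinct values: {2.8 kHz, 6 kHz, 11.5 kHz}.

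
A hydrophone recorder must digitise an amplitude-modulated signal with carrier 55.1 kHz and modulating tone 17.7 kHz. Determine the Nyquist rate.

145.6 kHz

AM sidebands sit at fc ± fm = 37.4 kHz and 72.8 kHz.
Highest-frequency component: 72.8 kHz.
Nyquist rate = 2 × 72.8 kHz = 145.6 kHz.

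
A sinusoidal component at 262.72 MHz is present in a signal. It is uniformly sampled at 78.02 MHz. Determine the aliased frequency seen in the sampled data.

28.66 MHz

262.72 MHz mod fs = 28.66 MHz.
28.66 MHz ≤ fs/2 = 39.01 MHz, appears at 28.66 MHz.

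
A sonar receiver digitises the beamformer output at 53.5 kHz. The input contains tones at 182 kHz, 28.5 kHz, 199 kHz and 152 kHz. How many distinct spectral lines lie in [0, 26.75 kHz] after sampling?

4

fs/2 = 26.75 kHz.
182 kHz mod fs = 21.5 kHz.
21.5 kHz ≤ fs/2 = 26.75 kHz, appears at 21.5 kHz.
28.5 kHz > fs/2 = 26.75 kHz, folds to fs − 28.5 kHz = 25 kHz.
199 kHz mod fs = 38.5 kHz.
38.5 kHz > fs/2 = 26.75 kHz, folds to fs − 38.5 kHz = 15 kHz.
152 kHz mod fs = 45 kHz.
45 kHz > fs/2 = 26.75 kHz, folds to fs − 45 kHz = 8.5 kHz.
Distinct values: {8.5 kHz, 15 kHz, 21.5 kHz, 25 kHz} → 4.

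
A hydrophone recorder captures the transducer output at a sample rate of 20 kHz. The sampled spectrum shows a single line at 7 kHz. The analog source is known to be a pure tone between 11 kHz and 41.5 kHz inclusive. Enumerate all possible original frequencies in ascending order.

13 kHz, 27 kHz, 33 kHz

Frequencies that alias to 7 kHz are k·fs ± 7 kHz for integer k ≥ 0.
k=0: 7 kHz.
k=1: 13 kHz, 27 kHz.
k=2: 33 kHz, 47 kHz.
k=3: 53 kHz, 67 kHz.
Within [11 kHz, 41.5 kHz]: 13 kHz, 27 kHz, 33 kHz.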